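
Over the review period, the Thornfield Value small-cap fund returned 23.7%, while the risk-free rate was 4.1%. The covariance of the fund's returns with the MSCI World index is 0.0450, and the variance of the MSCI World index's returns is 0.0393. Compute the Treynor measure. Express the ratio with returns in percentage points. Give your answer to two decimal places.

β = Cov / Var = 0.0450 / 0.0393 = 1.1450
Treynor = (Rp − Rf) / β = (23.7% − 4.1%) / 1.1450 = 19.60 / 1.1450 = 17.1179

17.12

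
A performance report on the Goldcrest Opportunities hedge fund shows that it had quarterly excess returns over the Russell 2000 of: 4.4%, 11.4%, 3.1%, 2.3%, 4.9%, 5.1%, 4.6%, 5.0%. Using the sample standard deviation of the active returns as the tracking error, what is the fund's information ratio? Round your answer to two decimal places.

1.87

Mean return r̄ = 40.80 / 8 = 5.1000%
Σ(r − r̄)² = (4.4 − 5.1000)² + (11.4 − 5.1000)² + … = 52.3200
sample σ = √(52.3200 / 7) = √7.4743 = 2.7339%
IR = r̄ / tracking error = 5.1000 / 2.7339 = 1.8655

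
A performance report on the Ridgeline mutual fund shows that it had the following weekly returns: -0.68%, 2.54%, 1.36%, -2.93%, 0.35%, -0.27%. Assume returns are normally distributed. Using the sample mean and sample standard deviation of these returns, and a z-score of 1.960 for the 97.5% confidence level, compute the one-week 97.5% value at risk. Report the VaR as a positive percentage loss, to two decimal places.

3.61

r̄ = (-0.68 + 2.54 + 1.36 − 2.93 + 0.35 − 0.27) / 6 = 0.0617%
Sample std dev = √[17.5211 / 5] = 1.8720%
VaR = −(r̄ − z·σ) = −(0.0617 − 1.960 × 1.8720) = −(-3.6074) = 3.6074%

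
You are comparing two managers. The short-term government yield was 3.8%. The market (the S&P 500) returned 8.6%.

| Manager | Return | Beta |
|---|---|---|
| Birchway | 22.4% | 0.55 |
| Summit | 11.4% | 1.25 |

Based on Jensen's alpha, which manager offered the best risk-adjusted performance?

Birchway: α = 22.4% − [3.8% + 0.55 × (8.6% − 3.8%)] = 15.960
Summit: α = 11.4% − [3.8% + 1.25 × (8.6% − 3.8%)] = 1.600
Highest: Birchway (15.960).

Birchway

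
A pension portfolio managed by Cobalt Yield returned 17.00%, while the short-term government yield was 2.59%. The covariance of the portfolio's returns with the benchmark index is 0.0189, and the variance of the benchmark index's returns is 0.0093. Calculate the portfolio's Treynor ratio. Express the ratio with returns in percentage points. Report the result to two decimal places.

β = Cov / Var = 0.0189 / 0.0093 = 2.0323
Treynor = (Rp − Rf) / β = (17.00% − 2.59%) / 2.0323 = 14.41 / 2.0323 = 7.0905

7.09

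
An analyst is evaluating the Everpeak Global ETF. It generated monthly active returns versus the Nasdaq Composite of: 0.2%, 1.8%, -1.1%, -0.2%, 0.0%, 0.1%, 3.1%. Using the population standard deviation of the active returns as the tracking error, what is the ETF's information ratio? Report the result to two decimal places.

0.43

r̄ = (0.2 + 1.8 − 1.1 − 0.2 + 0 + 0.1 + 3.1) / 7 = 0.5571%
Σ(r − r̄)² = 11.9771; population σ = √(11.9771/7) = 1.3081%
IR = r̄ / tracking error = 0.5571 / 1.3081 = 0.4259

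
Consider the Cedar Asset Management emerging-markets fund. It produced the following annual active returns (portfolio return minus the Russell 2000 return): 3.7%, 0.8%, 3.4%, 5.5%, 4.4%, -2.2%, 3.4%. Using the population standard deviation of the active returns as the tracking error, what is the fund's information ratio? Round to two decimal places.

r̄ = (3.7 + 0.8 + 3.4 + 5.5 + 4.4 − 2.2 + 3.4) / 7 = 19.00 / 7 = 2.7143%
Population σ = √[Σ(r − r̄)² / 7] = √[40.3286 / 7] = √5.7612 = 2.4002%
IR = r̄ / tracking error = 2.7143 / 2.4002 = 1.1309

1.13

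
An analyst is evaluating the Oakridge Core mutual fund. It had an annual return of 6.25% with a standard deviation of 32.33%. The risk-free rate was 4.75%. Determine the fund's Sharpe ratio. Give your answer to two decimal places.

0.05

Sharpe = (Rp − Rf) / σp = (6.25% − 4.75%) / 32.33% = 1.50% / 32.33% = 0.0464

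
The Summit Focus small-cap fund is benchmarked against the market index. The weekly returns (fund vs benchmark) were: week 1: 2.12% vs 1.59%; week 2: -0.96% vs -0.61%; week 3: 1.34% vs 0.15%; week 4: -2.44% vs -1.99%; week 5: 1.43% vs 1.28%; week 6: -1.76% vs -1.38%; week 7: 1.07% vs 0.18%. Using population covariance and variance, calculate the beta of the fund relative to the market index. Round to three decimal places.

r̄p = 0.1143%,  r̄m = -0.1114%
Cov = Σ(rp − r̄p)(rm − r̄m) / 7 = 1.9363
Var(rm) = Σ(rm − r̄m)² / 7 = 1.4816
β = Cov / Var = 1.9363 / 1.4816 = 1.3069

1.307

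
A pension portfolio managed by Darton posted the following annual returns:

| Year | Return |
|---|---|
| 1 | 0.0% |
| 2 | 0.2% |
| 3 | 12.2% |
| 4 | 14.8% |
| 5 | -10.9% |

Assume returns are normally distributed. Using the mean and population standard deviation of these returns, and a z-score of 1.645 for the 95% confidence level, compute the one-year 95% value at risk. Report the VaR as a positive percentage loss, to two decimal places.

μ = (0 + 0.2 + 12.2 + 14.8 − 10.9) / 5 = 3.2600%
Population std dev = √[433.5920 / 5] = 9.3123%
VaR = −(μ − z·σ) = −(3.2600 − 1.645 × 9.3123) = −(-12.0587) = 12.0587%

12.06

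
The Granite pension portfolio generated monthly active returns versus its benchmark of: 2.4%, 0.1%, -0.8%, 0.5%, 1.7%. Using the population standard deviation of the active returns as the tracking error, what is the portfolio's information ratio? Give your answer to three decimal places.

0.684

r̄ = (2.4 + 0.1 − 0.8 + 0.5 + 1.7) / 5 = 0.7800%
Σ(r − r̄)² = (2.4 − 0.7800)² + (0.1 − 0.7800)² + … = 6.5080
population σ = √(6.5080 / 5) = √1.3016 = 1.1409%
IR = r̄ / tracking error = 0.7800 / 1.1409 = 0.6837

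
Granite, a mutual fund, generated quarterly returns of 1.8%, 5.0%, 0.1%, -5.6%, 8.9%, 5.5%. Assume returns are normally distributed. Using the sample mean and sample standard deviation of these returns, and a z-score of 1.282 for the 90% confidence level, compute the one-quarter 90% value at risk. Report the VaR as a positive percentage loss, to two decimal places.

3.87

μ = (1.8 + 5 + 0.1 − 5.6 + 8.9 + 5.5) / 6 = 2.6167%
Σ(r − μ)² = (1.8 − 2.6167)² + (5 − 2.6167)² + … = 127.9883
σ = √[127.9883 / 5] = 5.0594%
VaR = −(μ − z·σ) = −(2.6167 − 1.282 × 5.0594) = −(-3.8695) = 3.8695%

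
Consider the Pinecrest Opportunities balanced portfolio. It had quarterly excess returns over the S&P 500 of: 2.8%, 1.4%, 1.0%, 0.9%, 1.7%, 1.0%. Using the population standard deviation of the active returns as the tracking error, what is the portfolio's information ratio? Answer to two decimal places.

2.23

r̄ = (2.8 + 1.4 + 1 + 0.9 + 1.7 + 1) / 6 = 8.80 / 6 = 1.4667%
Σ(r − r̄)² = 2.5933; population σ = √(2.5933/6) = 0.6574%
IR = r̄ / tracking error = 1.4667 / 0.6574 = 2.2311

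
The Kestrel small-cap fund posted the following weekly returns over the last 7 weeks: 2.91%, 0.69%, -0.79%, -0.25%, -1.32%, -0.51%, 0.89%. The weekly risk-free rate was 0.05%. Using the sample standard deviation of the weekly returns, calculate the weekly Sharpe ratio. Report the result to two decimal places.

0.13

μ = (2.91 + 0.69 − 0.79 − 0.25 − 1.32 − 0.51 + 0.89) / 7 = 0.2314%
Σ(r − μ)² = (2.91 − 0.2314)² + (0.69 − 0.2314)² + (-0.79 − 0.2314)² + … = 12.0505
σ = √[12.0505 / 6] = 1.4172%
Sharpe = (μ − rf) / σ = (0.2314 − 0.05) / 1.4172 = 0.1814 / 1.4172 = 0.1280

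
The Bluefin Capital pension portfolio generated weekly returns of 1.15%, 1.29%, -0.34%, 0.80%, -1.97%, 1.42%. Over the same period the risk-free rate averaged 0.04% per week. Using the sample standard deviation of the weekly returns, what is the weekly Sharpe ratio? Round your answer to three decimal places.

0.266

r̄ = (1.15 + 1.29 − 0.34 + 0.8 − 1.97 + 1.42) / 6 = 2.350 / 6 = 0.3917%
Σ(r − r̄)² = 8.7191; sample σ = √(8.7191/5) = 1.3205%
Sharpe = (r̄ − rf) / σ = (0.3917 − 0.04) / 1.3205 = 0.3517 / 1.3205 = 0.2663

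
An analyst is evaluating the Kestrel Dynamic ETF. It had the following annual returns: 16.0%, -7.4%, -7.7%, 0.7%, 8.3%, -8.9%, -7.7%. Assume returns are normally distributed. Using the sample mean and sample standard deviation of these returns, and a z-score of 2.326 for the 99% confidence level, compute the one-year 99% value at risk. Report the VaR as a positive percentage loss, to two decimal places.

r̄ = (16 − 7.4 − 7.7 + 0.7 + 8.3 − 8.9 − 7.7) / 7 = -0.9571%
Σ(r − r̄)² = (16 − (-0.9571))² + (-7.4 − (-0.9571))² + (-7.7 − (-0.9571))² + … = 571.5171
σ = √[571.5171 / 6] = 9.7598%
VaR = −(r̄ − z·σ) = −(-0.9571 − 2.326 × 9.7598) = −(-23.6584) = 23.6584%

23.66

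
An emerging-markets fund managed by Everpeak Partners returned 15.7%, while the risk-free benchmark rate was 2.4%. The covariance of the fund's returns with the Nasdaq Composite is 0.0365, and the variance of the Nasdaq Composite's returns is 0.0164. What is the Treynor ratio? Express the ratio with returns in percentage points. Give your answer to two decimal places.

5.98

β = Cov / Var = 0.0365 / 0.0164 = 2.2256
Treynor = (Rp − Rf) / β = (15.7% − 2.4%) / 2.2256 = 13.30 / 2.2256 = 5.9759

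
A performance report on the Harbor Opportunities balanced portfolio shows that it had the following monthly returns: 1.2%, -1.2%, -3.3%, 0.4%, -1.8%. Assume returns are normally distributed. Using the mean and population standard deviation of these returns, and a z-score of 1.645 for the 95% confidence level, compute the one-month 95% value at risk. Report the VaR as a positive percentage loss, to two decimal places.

3.57

r̄ = (1.2 − 1.2 − 3.3 + 0.4 − 1.8) / 5 = -4.70 / 5 = -0.9400%
Population std dev = √[12.7520 / 5] = 1.5970%
VaR = −(r̄ − z·σ) = −(-0.9400 − 1.645 × 1.5970) = −(-3.5671) = 3.5671%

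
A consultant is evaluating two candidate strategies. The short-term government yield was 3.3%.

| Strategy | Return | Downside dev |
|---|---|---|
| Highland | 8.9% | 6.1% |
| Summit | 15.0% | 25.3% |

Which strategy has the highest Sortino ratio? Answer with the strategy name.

Highland

Highland: Sortino ratio = (8.9% − 3.3%) / 6.1% = 0.918
Summit: Sortino ratio = (15.0% − 3.3%) / 25.3% = 0.462
Highest: Highland (0.918).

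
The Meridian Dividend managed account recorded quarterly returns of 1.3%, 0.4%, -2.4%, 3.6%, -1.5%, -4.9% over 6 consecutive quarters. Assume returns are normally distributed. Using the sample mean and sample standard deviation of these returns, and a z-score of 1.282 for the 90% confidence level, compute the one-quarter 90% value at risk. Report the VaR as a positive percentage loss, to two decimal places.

Mean return μ = -3.50 / 6 = -0.5833%
Σ(r − μ)² = 44.7883; sample σ = √(44.7883/5) = 2.9929%
VaR = −(μ − z·σ) = −(-0.5833 − 1.282 × 2.9929) = −(-4.4202) = 4.4202%

4.42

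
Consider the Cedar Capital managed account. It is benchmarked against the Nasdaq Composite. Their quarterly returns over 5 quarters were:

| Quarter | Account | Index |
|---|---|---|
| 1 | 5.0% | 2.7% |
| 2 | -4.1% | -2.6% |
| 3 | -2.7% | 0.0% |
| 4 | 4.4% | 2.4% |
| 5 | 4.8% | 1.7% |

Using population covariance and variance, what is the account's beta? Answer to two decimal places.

1.91

r̄p = 1.4800%,  r̄m = 0.8400%
Cov = Σ(rp − r̄p)(rm − r̄m) / 5 = 7.3328
Var(rm) = Σ(rm − r̄m)² / 5 = 3.8344
β = Cov / Var = 7.3328 / 3.8344 = 1.9124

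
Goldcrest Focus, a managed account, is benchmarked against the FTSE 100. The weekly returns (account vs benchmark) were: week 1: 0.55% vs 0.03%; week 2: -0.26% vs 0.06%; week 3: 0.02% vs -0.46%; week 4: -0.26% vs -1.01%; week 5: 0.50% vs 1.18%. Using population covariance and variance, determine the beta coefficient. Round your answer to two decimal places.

r̄p = 0.1100%,  r̄m = -0.0400%
Cov = Σ(rp − r̄p)(rm − r̄m) / 5 = 0.1733
Var(rm) = Σ(rm − r̄m)² / 5 = 0.5241
β = Cov / Var = 0.1733 / 0.5241 = 0.3307

0.33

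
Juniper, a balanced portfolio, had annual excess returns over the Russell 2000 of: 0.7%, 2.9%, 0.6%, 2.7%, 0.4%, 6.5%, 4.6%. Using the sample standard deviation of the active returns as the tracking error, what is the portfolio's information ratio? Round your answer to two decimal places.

1.14

r̄ = (0.7 + 2.9 + 0.6 + 2.7 + 0.4 + 6.5 + 4.6) / 7 = 2.6286%
Σ(r − r̄)² = (0.7 − 2.6286)² + (2.9 − 2.6286)² + … = 31.7543
σ = √[31.7543 / 6] = 2.3005%
IR = r̄ / tracking error = 2.6286 / 2.3005 = 1.1426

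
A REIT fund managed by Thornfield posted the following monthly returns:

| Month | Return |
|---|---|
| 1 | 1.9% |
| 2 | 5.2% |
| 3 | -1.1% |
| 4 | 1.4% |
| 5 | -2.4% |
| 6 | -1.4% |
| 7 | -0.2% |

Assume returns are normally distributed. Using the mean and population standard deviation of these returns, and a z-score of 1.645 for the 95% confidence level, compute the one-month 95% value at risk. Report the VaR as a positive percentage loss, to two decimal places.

Mean return r̄ = 3.40 / 7 = 0.4857%
Population σ = √[Σ(r − r̄)² / 7] = √[39.9286 / 7] = √5.7041 = 2.3883%
VaR = −(r̄ − z·σ) = −(0.4857 − 1.645 × 2.3883) = −(-3.4431) = 3.4431%

3.44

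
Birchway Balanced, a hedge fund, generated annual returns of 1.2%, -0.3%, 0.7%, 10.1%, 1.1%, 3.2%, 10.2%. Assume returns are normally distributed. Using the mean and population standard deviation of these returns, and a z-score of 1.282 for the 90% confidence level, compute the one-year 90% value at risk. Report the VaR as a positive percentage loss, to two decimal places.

1.60

μ = (1.2 − 0.3 + 0.7 + 10.1 + 1.1 + 3.2 + 10.2) / 7 = 3.7429%
Σ(r − μ)² = 121.4571; population σ = √(121.4571/7) = 4.1655%
VaR = −(μ − z·σ) = −(3.7429 − 1.282 × 4.1655) = −(-1.5973) = 1.5973%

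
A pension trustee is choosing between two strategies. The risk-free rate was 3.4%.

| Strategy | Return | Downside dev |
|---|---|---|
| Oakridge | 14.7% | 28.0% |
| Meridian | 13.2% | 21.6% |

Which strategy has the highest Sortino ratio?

Meridian

Oakridge: Sortino ratio = (14.7% − 3.4%) / 28.0% = 0.404
Meridian: Sortino ratio = (13.2% − 3.4%) / 21.6% = 0.454
Highest: Meridian (0.454).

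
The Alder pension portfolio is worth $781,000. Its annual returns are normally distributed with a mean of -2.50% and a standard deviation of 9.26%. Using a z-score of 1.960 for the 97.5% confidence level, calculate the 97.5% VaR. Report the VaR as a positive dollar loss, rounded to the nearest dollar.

$161,273

Return at the 97.5% tail: μ − z·σ = -2.50% − 1.960 × 9.26% = -2.5 − 18.1496 = -20.6496%
VaR = −(-20.6496%) × $781,000 = 20.6496% × $781,000 = $161,273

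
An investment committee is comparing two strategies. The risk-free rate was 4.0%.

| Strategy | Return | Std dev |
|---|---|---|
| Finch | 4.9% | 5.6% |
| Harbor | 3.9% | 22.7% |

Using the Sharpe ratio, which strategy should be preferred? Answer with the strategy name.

Finch: Sharpe ratio = (4.9% − 4.0%) / 5.6% = 0.161
Harbor: Sharpe ratio = (3.9% − 4.0%) / 22.7% = -0.004
Highest: Finch (0.161).

Finch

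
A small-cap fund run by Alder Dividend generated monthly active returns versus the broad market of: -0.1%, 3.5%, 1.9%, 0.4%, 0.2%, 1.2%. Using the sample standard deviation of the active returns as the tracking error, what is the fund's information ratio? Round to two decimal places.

0.88

μ = (-0.1 + 3.5 + 1.9 + 0.4 + 0.2 + 1.2) / 6 = 7.10 / 6 = 1.1833%
Sample std dev = √[9.1083 / 5] = 1.3497%
IR = μ / tracking error = 1.1833 / 1.3497 = 0.8767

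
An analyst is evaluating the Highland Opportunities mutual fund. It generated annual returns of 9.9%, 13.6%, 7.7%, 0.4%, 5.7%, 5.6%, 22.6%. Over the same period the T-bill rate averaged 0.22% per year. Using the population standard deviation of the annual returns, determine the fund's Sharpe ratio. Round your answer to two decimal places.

μ = (9.9 + 13.6 + 7.7 + 0.4 + 5.7 + 5.6 + 22.6) / 7 = 65.50 / 7 = 9.3571%
Population std dev = √[304.1371 / 7] = 6.5915%
Sharpe = (μ − rf) / σ = (9.3571 − 0.22) / 6.5915 = 9.1371 / 6.5915 = 1.3862

1.39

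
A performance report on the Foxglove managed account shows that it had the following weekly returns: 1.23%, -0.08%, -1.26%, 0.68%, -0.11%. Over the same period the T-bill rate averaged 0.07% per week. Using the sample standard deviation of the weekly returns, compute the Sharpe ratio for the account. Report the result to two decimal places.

0.02

Mean return μ = 0.460 / 5 = 0.0920%
Sample σ = √[Σ(r − μ)² / 4] = √[3.5391 / 4] = √0.8848 = 0.9406%
Sharpe = (μ − rf) / σ = (0.0920 − 0.07) / 0.9406 = 0.0220 / 0.9406 = 0.0234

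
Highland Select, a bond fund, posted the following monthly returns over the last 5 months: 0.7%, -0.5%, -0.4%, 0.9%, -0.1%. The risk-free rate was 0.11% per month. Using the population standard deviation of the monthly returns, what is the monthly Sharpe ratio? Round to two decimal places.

0.02

r̄ = (0.7 − 0.5 − 0.4 + 0.9 − 0.1) / 5 = 0.60 / 5 = 0.1200%
Population std dev = √[1.6480 / 5] = 0.5741%
Sharpe = (r̄ − rf) / σ = (0.1200 − 0.11) / 0.5741 = 0.0100 / 0.5741 = 0.0174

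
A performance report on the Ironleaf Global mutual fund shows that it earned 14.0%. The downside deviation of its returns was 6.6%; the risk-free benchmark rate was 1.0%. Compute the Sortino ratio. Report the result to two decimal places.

1.97

Sortino = (Rp − Rf) / σd = (14.0% − 1.0%) / 6.6% = 13.00% / 6.6% = 1.9697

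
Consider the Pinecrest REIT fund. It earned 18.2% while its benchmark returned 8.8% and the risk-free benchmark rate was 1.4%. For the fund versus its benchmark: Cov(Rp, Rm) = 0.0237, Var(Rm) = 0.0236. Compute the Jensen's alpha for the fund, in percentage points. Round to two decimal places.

β = Cov / Var = 0.0237 / 0.0236 = 1.0042
E[R] = Rf + β(Rm − Rf) = 1.4% + 1.0042 × (8.8% − 1.4%) = 8.8311%
α = Rp − E[R] = 18.2% − 8.8311% = 9.3689

9.37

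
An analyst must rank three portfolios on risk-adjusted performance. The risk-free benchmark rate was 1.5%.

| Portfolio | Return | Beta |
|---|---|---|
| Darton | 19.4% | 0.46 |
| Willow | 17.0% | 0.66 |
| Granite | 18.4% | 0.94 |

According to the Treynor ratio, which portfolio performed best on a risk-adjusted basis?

Darton

Darton: Treynor = (19.4% − 1.5%) / 0.46 = 38.913
Willow: Treynor = (17.0% − 1.5%) / 0.66 = 23.485
Granite: Treynor = (18.4% − 1.5%) / 0.94 = 17.979
Highest: Darton (38.913).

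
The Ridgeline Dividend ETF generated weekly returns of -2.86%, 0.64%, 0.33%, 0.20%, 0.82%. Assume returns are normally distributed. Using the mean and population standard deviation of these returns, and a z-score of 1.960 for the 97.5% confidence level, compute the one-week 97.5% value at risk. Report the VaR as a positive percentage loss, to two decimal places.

Mean return r̄ = -0.870 / 5 = -0.1740%
Population std dev = √[9.2591 / 5] = 1.3608%
VaR = −(r̄ − z·σ) = −(-0.1740 − 1.960 × 1.3608) = −(-2.8412) = 2.8412%

2.84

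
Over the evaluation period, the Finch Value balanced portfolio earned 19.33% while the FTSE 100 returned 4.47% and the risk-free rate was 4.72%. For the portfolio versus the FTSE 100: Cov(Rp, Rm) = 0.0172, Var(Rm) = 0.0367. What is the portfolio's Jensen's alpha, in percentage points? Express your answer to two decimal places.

β = Cov / Var = 0.0172 / 0.0367 = 0.4687
E[R] = Rf + β(Rm − Rf) = 4.72% + 0.4687 × (4.47% − 4.72%) = 4.6028%
α = Rp − E[R] = 19.33% − 4.6028% = 14.7272

14.73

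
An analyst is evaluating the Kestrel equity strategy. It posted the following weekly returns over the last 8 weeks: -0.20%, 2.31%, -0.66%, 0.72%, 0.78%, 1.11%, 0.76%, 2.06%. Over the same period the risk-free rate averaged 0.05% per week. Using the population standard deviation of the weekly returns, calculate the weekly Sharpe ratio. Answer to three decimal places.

0.861

r̄ = (-0.2 + 2.31 − 0.66 + 0.72 + 0.78 + 1.11 + 0.76 + 2.06) / 8 = 6.880 / 8 = 0.8600%
Σ(r − r̄)² = (-0.2 − 0.8600)² + (2.31 − 0.8600)² + (-0.66 − 0.8600)² + … = 7.0750
population σ = √(7.0750 / 8) = √0.8844 = 0.9404%
Sharpe = (r̄ − rf) / σ = (0.8600 − 0.05) / 0.9404 = 0.8100 / 0.9404 = 0.8613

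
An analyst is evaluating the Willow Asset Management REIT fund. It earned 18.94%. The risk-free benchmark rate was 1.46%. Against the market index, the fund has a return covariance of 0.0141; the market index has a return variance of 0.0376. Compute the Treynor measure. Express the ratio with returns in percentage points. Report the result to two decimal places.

46.61

β = Cov / Var = 0.0141 / 0.0376 = 0.3750
Treynor = (Rp − Rf) / β = (18.94% − 1.46%) / 0.3750 = 17.48 / 0.3750 = 46.6133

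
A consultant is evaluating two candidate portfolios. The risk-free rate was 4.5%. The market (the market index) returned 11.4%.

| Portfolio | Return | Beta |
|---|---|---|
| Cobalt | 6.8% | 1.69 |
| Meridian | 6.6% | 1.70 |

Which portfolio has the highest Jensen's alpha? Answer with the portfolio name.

Cobalt

Cobalt: α = 6.8% − [4.5% + 1.69 × (11.4% − 4.5%)] = -9.361
Meridian: α = 6.6% − [4.5% + 1.70 × (11.4% − 4.5%)] = -9.630
Highest: Cobalt (-9.361).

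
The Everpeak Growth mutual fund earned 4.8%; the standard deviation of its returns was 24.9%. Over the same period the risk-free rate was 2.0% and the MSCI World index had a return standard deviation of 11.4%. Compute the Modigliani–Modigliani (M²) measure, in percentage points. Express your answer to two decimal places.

Sharpe = (Rp − Rf) / σp = (4.8% − 2.0%) / 24.9% = 0.1124
M² = Rf + Sharpe × σm = 2.0% + 0.1124 × 11.4% = 3.2814%

3.28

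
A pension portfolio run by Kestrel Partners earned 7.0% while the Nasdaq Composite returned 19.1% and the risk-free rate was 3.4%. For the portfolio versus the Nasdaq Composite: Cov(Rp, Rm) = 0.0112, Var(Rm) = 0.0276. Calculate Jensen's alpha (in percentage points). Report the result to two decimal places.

-2.77

β = Cov / Var = 0.0112 / 0.0276 = 0.4058
E[R] = Rf + β(Rm − Rf) = 3.4% + 0.4058 × (19.1% − 3.4%) = 9.7711%
α = Rp − E[R] = 7.0% − 9.7711% = -2.7711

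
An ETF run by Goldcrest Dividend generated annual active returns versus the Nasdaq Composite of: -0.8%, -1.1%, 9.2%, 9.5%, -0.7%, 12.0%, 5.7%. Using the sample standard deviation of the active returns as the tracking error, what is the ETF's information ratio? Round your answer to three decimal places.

0.857

r̄ = (-0.8 − 1.1 + 9.2 + 9.5 − 0.7 + 12 + 5.7) / 7 = 4.8286%
Sample std dev = √[190.5143 / 6] = 5.6349%
IR = r̄ / tracking error = 4.8286 / 5.6349 = 0.8569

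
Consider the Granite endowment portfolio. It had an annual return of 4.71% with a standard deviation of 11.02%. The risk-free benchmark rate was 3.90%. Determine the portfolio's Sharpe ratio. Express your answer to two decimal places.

0.07

Sharpe = (Rp − Rf) / σp = (4.71% − 3.90%) / 11.02% = 0.81% / 11.02% = 0.0735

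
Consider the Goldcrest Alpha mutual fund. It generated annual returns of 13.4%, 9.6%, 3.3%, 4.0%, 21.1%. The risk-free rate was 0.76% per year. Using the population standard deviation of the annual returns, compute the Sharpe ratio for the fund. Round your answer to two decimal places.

1.45

r̄ = (13.4 + 9.6 + 3.3 + 4 + 21.1) / 5 = 51.40 / 5 = 10.2800%
Population std dev = √[215.4280 / 5] = 6.5640%
Sharpe = (r̄ − rf) / σ = (10.2800 − 0.76) / 6.5640 = 9.5200 / 6.5640 = 1.4503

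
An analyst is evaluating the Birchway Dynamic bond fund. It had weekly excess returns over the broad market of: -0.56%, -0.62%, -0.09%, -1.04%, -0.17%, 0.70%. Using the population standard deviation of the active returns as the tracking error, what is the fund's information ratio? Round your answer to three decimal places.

-0.545

Mean return μ = -1.780 / 6 = -0.2967%
Σ(r − μ)² = (-0.56 − (-0.2967))² + (-0.62 − (-0.2967))² + (-0.09 − (-0.2967))² + … = 1.7785
σ = √[1.7785 / 6] = 0.5444%
IR = μ / tracking error = -0.2967 / 0.5444 = -0.5450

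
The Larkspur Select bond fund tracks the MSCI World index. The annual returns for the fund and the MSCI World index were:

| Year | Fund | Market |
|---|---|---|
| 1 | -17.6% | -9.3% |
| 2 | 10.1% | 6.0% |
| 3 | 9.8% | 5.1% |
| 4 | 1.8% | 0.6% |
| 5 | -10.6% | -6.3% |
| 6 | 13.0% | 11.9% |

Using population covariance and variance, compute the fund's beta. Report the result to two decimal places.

1.53

r̄p = 1.0833%,  r̄m = 1.3333%
Cov = Σ(rp − r̄p)(rm − r̄m) / 6 = 81.3589
Var(rm) = Σ(rm − r̄m)² / 6 = 53.2489
β = Cov / Var = 81.3589 / 53.2489 = 1.5279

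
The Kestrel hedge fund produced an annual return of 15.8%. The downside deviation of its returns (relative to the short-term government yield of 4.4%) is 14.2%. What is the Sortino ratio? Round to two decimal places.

Sortino = (Rp − Rf) / σd = (15.8% − 4.4%) / 14.2% = 11.40% / 14.2% = 0.8028

0.80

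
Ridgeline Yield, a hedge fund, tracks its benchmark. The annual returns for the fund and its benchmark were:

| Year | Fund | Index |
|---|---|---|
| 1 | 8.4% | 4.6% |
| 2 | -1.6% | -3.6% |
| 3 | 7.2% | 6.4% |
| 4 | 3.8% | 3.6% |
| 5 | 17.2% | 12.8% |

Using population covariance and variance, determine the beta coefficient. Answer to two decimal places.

r̄p = 7.0000%,  r̄m = 4.7600%
Cov = Σ(rp − r̄p)(rm − r̄m) / 5 = 31.5440
Var(rm) = Σ(rm − r̄m)² / 5 = 27.7184
β = Cov / Var = 31.5440 / 27.7184 = 1.1380

1.14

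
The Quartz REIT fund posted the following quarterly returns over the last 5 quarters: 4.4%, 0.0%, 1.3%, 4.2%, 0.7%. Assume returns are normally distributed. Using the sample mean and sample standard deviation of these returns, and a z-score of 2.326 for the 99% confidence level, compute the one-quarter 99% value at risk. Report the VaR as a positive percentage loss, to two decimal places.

μ = (4.4 + 0 + 1.3 + 4.2 + 0.7) / 5 = 2.1200%
Σ(r − μ)² = 16.7080; sample σ = √(16.7080/4) = 2.0438%
VaR = −(μ − z·σ) = −(2.1200 − 2.326 × 2.0438) = −(-2.6339) = 2.6339%

2.63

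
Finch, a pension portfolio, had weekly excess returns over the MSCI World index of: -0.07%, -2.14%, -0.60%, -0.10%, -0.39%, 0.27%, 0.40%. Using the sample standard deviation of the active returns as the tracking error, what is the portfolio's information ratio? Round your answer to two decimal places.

-0.44

Mean return r̄ = -2.630 / 7 = -0.3757%
Σ(r − r̄)² = 4.3514; sample σ = √(4.3514/6) = 0.8516%
IR = r̄ / tracking error = -0.3757 / 0.8516 = -0.4412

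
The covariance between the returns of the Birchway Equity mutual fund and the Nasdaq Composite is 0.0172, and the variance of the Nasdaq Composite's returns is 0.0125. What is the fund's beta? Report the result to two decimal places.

1.38

β = Cov(Rp, Rm) / Var(Rm) = 0.0172 / 0.0125 = 1.3760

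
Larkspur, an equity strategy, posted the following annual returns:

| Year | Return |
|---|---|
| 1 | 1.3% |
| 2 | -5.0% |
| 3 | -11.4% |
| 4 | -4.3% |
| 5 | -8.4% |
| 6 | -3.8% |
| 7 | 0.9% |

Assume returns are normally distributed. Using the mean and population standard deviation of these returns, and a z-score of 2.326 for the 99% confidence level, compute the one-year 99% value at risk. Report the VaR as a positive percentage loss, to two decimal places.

r̄ = (1.3 − 5 − 11.4 − 4.3 − 8.4 − 3.8 + 0.9) / 7 = -4.3857%
Σ(r − r̄)² = 126.3086; population σ = √(126.3086/7) = 4.2478%
VaR = −(r̄ − z·σ) = −(-4.3857 − 2.326 × 4.2478) = −(-14.2661) = 14.2661%

14.27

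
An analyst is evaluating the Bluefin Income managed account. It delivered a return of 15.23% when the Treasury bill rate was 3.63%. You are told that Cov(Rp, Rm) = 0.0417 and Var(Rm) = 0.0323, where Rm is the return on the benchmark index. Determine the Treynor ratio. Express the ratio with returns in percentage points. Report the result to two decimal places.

β = Cov / Var = 0.0417 / 0.0323 = 1.2910
Treynor = (Rp − Rf) / β = (15.23% − 3.63%) / 1.2910 = 11.60 / 1.2910 = 8.9853

8.99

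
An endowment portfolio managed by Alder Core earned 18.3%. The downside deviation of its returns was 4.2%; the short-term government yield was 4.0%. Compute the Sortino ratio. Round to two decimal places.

3.40

Sortino = (Rp − Rf) / σd = (18.3% − 4.0%) / 4.2% = 14.30% / 4.2% = 3.4048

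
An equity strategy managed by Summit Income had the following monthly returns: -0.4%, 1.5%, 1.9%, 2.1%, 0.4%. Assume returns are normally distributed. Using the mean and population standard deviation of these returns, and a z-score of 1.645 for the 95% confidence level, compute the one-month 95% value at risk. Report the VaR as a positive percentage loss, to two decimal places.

0.47

r̄ = (-0.4 + 1.5 + 1.9 + 2.1 + 0.4) / 5 = 1.1000%
Population σ = √[Σ(r − r̄)² / 5] = √[4.5400 / 5] = √0.9080 = 0.9529%
VaR = −(r̄ − z·σ) = −(1.1000 − 1.645 × 0.9529) = −(-0.4675) = 0.4675%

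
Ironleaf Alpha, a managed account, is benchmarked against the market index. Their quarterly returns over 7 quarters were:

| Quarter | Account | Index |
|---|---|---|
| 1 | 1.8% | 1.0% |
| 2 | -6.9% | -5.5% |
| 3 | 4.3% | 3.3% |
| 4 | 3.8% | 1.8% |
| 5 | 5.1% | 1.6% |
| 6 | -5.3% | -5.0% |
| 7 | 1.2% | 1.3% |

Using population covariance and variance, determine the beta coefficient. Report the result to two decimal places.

1.32

r̄p = 0.5714%,  r̄m = -0.2143%
Cov = Σ(rp − r̄p)(rm − r̄m) / 7 = 13.9796
Var(rm) = Σ(rm − r̄m)² / 7 = 10.6155
β = Cov / Var = 13.9796 / 10.6155 = 1.3169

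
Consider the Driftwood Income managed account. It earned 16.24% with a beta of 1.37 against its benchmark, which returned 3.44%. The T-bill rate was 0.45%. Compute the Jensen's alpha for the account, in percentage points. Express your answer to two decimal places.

11.69

CAPM expected return = Rf + β(Rm − Rf) = 0.45% + 1.37 × (3.44% − 0.45%) = 0.45 + 1.37 × 2.99 = 4.5463%
Jensen's α = Rp − E[R] = 16.24% − 4.5463% = 11.6937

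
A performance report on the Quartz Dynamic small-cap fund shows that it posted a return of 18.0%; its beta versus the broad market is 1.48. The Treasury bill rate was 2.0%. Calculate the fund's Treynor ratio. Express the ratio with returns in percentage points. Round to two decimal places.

10.81

Treynor = (Rp − Rf) / β = (18.0% − 2.0%) / 1.48 = 16.00 / 1.48 = 10.8108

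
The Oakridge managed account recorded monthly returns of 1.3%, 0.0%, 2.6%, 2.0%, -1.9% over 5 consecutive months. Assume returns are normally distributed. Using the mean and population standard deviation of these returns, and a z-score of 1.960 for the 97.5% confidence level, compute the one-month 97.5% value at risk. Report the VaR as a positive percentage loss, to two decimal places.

2.34

r̄ = (1.3 + 0 + 2.6 + 2 − 1.9) / 5 = 4.00 / 5 = 0.8000%
Population σ = √[Σ(r − r̄)² / 5] = √[12.8600 / 5] = √2.5720 = 1.6037%
VaR = −(r̄ − z·σ) = −(0.8000 − 1.960 × 1.6037) = −(-2.3433) = 2.3433%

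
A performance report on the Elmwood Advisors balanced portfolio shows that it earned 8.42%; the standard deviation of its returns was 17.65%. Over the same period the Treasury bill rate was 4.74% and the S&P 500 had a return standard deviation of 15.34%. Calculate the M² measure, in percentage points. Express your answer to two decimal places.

7.94

Sharpe = (Rp − Rf) / σp = (8.42% − 4.74%) / 17.65% = 0.2085
M² = Rf + Sharpe × σm = 4.74% + 0.2085 × 15.34% = 7.9384%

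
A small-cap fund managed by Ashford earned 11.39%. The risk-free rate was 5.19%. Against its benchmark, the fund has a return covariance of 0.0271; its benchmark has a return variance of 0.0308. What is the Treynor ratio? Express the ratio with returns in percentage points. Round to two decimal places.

β = Cov / Var = 0.0271 / 0.0308 = 0.8799
Treynor = (Rp − Rf) / β = (11.39% − 5.19%) / 0.8799 = 6.20 / 0.8799 = 7.0463

7.05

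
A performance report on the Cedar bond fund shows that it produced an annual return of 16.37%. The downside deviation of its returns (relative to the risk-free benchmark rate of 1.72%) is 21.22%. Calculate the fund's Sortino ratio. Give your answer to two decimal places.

Sortino = (Rp − Rf) / σd = (16.37% − 1.72%) / 21.22% = 14.65% / 21.22% = 0.6904

0.69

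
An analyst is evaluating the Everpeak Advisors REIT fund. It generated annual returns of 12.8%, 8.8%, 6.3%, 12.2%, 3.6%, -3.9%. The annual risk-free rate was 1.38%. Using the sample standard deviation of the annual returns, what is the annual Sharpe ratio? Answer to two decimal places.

0.84

r̄ = (12.8 + 8.8 + 6.3 + 12.2 + 3.6 − 3.9) / 6 = 39.80 / 6 = 6.6333%
Sample std dev = √[193.9733 / 5] = 6.2285%
Sharpe = (r̄ − rf) / σ = (6.6333 − 1.38) / 6.2285 = 5.2533 / 6.2285 = 0.8434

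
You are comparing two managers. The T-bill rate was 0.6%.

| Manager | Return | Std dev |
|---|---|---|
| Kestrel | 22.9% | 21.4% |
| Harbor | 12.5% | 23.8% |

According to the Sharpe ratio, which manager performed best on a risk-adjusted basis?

Kestrel: Sharpe ratio = (22.9% − 0.6%) / 21.4% = 1.042
Harbor: Sharpe ratio = (12.5% − 0.6%) / 23.8% = 0.500
Highest: Kestrel (1.042).

Kestrel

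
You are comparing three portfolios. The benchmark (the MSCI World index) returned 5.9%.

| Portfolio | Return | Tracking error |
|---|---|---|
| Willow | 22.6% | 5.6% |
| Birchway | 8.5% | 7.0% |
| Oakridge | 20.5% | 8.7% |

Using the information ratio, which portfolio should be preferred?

Willow

Willow: IR = (22.6% − 5.9%) / 5.6% = 2.982
Birchway: IR = (8.5% − 5.9%) / 7.0% = 0.371
Oakridge: IR = (20.5% − 5.9%) / 8.7% = 1.678
Highest: Willow (2.982).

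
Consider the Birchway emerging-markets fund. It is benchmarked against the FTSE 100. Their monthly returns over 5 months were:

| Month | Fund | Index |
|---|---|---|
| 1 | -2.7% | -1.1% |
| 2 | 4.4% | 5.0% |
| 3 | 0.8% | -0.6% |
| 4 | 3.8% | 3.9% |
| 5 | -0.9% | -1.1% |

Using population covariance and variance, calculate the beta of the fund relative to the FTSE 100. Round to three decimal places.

r̄p = 1.0800%,  r̄m = 1.2200%
Cov = Σ(rp − r̄p)(rm − r̄m) / 5 = 6.7424
Var(rm) = Σ(rm − r̄m)² / 5 = 7.1096
β = Cov / Var = 6.7424 / 7.1096 = 0.9484

0.948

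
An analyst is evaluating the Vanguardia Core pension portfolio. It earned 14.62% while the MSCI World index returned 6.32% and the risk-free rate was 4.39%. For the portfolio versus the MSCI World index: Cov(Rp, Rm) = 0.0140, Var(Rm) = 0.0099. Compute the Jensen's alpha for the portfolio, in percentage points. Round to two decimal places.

7.50

β = Cov / Var = 0.0140 / 0.0099 = 1.4141
E[R] = Rf + β(Rm − Rf) = 4.39% + 1.4141 × (6.32% − 4.39%) = 7.1192%
α = Rp − E[R] = 14.62% − 7.1192% = 7.5008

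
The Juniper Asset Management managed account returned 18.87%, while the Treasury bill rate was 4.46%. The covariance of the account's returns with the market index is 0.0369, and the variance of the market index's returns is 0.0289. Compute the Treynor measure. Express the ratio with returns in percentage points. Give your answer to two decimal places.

β = Cov / Var = 0.0369 / 0.0289 = 1.2768
Treynor = (Rp − Rf) / β = (18.87% − 4.46%) / 1.2768 = 14.41 / 1.2768 = 11.2860

11.29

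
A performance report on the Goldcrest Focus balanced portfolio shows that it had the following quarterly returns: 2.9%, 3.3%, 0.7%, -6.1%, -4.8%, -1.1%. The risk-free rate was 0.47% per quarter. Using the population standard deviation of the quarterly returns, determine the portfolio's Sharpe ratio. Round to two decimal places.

-0.37

r̄ = (2.9 + 3.3 + 0.7 − 6.1 − 4.8 − 1.1) / 6 = -5.10 / 6 = -0.8500%
Population std dev = √[76.9150 / 6] = 3.5804%
Sharpe = (r̄ − rf) / σ = (-0.8500 − 0.47) / 3.5804 = -1.3200 / 3.5804 = -0.3687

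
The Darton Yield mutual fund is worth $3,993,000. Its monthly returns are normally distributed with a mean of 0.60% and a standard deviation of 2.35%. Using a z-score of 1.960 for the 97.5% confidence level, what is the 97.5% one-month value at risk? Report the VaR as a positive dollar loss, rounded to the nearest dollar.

Return at the 97.5% tail: μ − z·σ = 0.60% − 1.960 × 2.35% = 0.6 − 4.6060 = -4.0060%
VaR = −(-4.0060%) × $3,993,000 = 4.0060% × $3,993,000 = $159,960

$159,960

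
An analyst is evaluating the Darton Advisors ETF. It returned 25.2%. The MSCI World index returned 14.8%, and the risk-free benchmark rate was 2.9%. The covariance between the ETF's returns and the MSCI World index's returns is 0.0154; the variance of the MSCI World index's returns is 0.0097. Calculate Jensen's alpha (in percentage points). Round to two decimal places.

β = Cov / Var = 0.0154 / 0.0097 = 1.5876
E[R] = Rf + β(Rm − Rf) = 2.9% + 1.5876 × (14.8% − 2.9%) = 21.7924%
α = Rp − E[R] = 25.2% − 21.7924% = 3.4076

3.41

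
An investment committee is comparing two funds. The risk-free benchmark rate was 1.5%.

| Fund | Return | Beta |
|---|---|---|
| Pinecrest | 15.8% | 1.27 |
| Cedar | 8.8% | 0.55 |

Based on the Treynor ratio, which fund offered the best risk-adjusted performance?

Pinecrest: Treynor = (15.8% − 1.5%) / 1.27 = 11.260
Cedar: Treynor = (8.8% − 1.5%) / 0.55 = 13.273
Highest: Cedar (13.273).

Cedar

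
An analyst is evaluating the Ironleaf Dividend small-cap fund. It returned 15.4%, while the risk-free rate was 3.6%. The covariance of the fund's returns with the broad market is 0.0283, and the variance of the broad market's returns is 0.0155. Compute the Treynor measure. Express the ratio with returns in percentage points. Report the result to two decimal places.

β = Cov / Var = 0.0283 / 0.0155 = 1.8258
Treynor = (Rp − Rf) / β = (15.4% − 3.6%) / 1.8258 = 11.80 / 1.8258 = 6.4629

6.46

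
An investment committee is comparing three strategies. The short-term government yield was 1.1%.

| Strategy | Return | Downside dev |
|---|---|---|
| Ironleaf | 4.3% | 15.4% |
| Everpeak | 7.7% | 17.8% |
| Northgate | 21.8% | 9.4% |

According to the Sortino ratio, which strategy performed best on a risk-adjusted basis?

Northgate

Ironleaf: Sortino ratio = (4.3% − 1.1%) / 15.4% = 0.208
Everpeak: Sortino ratio = (7.7% − 1.1%) / 17.8% = 0.371
Northgate: Sortino ratio = (21.8% − 1.1%) / 9.4% = 2.202
Highest: Northgate (2.202).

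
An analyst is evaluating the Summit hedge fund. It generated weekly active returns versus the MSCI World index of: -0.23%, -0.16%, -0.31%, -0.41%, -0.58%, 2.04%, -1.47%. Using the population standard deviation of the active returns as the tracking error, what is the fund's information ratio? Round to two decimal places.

-0.16

μ = (-0.23 − 0.16 − 0.31 − 0.41 − 0.58 + 2.04 − 1.47) / 7 = -1.120 / 7 = -0.1600%
Σ(r − μ)² = 6.8224; population σ = √(6.8224/7) = 0.9872%
IR = μ / tracking error = -0.1600 / 0.9872 = -0.1621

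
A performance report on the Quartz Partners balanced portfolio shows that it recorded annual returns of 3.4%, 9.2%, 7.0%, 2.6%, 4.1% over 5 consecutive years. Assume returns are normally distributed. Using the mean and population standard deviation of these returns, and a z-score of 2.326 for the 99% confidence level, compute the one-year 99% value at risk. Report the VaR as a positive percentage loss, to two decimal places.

0.48

μ = (3.4 + 9.2 + 7 + 2.6 + 4.1) / 5 = 5.2600%
Population std dev = √[30.4320 / 5] = 2.4671%
VaR = −(μ − z·σ) = −(5.2600 − 2.326 × 2.4671) = −(-0.4785) = 0.4785%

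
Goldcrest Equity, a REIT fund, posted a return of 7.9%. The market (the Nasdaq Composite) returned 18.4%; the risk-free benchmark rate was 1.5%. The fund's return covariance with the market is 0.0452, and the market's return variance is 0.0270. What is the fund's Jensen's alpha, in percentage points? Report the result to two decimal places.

-21.89

β = Cov / Var = 0.0452 / 0.0270 = 1.6741
E[R] = Rf + β(Rm − Rf) = 1.5% + 1.6741 × (18.4% − 1.5%) = 29.7923%
α = Rp − E[R] = 7.9% − 29.7923% = -21.8923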